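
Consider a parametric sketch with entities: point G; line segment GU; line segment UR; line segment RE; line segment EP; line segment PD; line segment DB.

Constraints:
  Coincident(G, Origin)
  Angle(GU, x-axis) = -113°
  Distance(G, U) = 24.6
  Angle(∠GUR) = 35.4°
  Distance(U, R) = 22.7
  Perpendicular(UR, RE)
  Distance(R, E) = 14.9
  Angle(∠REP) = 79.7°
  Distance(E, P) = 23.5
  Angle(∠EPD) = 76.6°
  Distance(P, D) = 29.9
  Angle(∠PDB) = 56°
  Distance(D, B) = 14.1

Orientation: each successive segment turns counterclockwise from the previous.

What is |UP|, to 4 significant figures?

10.71

G is at the origin; GU runs at -113.0° with length 24.6, so U = (-9.612, -22.64). ∠GUR = 35.4° gives UR at 31.60° from the x-axis; with |UR| = 22.7, R = (9.722, -10.75). The perpendicularity gives RE at right angles to UR, so RE runs at 121.6°; with |RE| = 14.9, E = (1.915, 1.941). ∠REP = 79.7° gives EP at -138.1° from the x-axis; with |EP| = 23.5, P = (-15.58, -13.75). Then |UP| = |P − U| = 10.71.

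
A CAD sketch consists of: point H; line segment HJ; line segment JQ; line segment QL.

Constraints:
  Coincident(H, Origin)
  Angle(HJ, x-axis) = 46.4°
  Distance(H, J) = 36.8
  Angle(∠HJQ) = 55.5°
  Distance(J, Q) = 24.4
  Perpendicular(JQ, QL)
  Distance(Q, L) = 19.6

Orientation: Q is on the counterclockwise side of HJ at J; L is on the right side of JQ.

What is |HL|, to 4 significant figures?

50.05

H is at the origin; HJ runs at 46.4° with length 36.8, so J = 36.8·(cos 46.4°, sin 46.4°) = (25.38, 26.65). ∠HJQ = 55.5°, so JQ runs at 46.4° + (180° − 55.5°) = 170.9° from the x-axis; with |JQ| = 24.4, Q = J + 24.4·(cos 170.9°, sin 170.9°) = (1.285, 30.51). JQ is perpendicular to QL; with |QL| = 19.6 on the right of JQ, L = Q + 19.6·(0.1582, 0.9874) = (4.385, 49.86). Then |HL| = |L − H| = 50.05.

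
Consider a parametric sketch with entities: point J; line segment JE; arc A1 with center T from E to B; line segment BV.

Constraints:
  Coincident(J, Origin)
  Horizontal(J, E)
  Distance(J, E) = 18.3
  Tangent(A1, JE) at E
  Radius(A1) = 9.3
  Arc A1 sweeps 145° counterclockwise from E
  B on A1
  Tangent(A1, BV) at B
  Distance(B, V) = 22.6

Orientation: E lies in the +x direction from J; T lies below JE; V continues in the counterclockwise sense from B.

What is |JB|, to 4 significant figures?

21.32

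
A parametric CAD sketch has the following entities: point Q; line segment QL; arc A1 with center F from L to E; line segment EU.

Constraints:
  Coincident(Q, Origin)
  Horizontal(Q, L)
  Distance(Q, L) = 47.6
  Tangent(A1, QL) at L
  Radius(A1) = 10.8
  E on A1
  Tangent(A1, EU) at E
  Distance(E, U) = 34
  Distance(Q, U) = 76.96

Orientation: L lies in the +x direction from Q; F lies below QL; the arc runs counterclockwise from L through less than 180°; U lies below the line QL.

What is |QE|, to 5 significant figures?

44.095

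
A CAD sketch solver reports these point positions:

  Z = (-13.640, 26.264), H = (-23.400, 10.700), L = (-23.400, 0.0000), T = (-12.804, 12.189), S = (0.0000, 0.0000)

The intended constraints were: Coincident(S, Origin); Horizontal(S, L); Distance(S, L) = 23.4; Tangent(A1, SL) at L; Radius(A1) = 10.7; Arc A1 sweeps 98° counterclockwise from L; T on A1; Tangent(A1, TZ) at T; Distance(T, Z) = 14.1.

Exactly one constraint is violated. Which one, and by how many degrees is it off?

Tangent(A1, TZ) at T — off by 4.60°.

S = (0.00, 0.00) ✓; S.y = 0.00, L.y = 0.00 ✓; |SL| = 23.40 ✓; ∠(HL, LS) = 90.00° ✓; |HL| = 10.70 ✓; bearing(H→T) − bearing(H→L) = 98.00° ✓; |HT| = 10.70 ✓; ∠(HT, TZ) = 94.60° ✗; |TZ| = 14.10 ✓.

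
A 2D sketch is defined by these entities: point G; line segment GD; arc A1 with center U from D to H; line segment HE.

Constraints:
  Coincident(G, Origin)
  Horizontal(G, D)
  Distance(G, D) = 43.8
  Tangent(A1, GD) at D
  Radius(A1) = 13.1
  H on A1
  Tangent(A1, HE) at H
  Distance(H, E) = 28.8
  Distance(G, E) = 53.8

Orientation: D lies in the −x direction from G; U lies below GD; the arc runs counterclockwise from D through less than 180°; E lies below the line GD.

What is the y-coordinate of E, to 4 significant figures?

-42.73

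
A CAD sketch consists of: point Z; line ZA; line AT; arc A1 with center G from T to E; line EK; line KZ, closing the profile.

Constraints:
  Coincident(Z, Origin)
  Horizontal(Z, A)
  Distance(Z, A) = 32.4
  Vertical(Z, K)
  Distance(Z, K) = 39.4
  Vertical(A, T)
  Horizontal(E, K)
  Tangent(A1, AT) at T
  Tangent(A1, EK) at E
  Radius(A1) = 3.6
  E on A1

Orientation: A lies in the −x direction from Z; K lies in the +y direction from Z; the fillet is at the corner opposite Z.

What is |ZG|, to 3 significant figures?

45.9

Z is at the origin; Z and A share the same y with |ZA| = 32.4 and A on the −x side, so A = (-32.4, 0.00). ZK is vertical with |ZK| = 39.4 and K on the +y side, so K = (0.00, 39.4). The virtual corner opposite Z is at (-32.4, 39.4). The tangent condition forces GT to be normal to AT and the tangent condition forces GE to be normal to EK, with radius 3.6, so the center G sits 3.6 in from both sides at G = (-28.8, 35.8). Then |ZG| = |G − Z| = 45.9.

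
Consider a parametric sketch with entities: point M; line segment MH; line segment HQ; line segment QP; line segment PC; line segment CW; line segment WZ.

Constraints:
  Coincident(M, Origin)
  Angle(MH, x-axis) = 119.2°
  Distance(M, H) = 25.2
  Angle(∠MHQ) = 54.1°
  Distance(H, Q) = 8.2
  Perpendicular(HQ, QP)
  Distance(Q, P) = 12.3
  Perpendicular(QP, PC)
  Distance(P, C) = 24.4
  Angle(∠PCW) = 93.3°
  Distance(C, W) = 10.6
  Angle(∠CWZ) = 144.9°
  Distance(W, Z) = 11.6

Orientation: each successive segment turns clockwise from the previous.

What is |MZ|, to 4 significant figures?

38.27

∠PCW = 93.3° gives CW at 86.60° from the x-axis; with |CW| = 10.6, W = (-29.19, 22.25). ∠CWZ = 144.9° gives WZ at 51.50° from the x-axis; with |WZ| = 11.6, Z = (-21.97, 31.33). Then |MZ| = |Z − M| = 38.27.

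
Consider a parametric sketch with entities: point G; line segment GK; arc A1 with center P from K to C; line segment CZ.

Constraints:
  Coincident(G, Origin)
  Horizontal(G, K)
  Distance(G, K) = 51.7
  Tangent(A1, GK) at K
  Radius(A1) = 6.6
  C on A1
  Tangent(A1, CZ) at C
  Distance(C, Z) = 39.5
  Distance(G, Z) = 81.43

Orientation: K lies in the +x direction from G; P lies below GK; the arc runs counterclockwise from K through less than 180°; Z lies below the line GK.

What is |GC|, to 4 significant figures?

47.51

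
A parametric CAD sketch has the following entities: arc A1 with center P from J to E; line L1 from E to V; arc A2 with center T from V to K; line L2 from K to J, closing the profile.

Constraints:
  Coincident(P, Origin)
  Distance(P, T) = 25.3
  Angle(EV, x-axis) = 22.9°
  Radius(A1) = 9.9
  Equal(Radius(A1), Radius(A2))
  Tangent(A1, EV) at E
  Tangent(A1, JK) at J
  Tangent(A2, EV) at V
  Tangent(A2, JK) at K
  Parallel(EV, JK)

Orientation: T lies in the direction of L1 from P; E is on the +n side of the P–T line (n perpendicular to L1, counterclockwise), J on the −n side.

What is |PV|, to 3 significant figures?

27.2

The slot axis is L1's direction at 22.9°, so u = (cos 22.9°, sin 22.9°) = (0.921, 0.389) and n = (−sin 22.9°, cos 22.9°) = (-0.389, 0.921). P is at the origin and T lies 25.3 along u from P, so T = 25.3·u = (23.3, 9.84). Tangency of A1 to both parallel lines with radius 9.9 puts E and J at P ± 9.9·n: E = (-3.85, 9.12), J = (3.85, -9.12). Equal radii place V and K the same way about T: V = T + 9.9·n = (19.5, 19.0), K = T − 9.9·n = (27.2, 0.725). Then |PV| = |V − P| = 27.2.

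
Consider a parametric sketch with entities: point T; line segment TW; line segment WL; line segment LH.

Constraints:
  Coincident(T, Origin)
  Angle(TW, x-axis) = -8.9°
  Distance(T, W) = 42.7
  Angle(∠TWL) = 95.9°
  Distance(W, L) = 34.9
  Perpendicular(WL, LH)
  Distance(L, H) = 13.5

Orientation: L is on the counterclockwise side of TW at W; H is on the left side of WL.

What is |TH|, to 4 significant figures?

48.82

T is at the origin; TW runs at -8.9° with length 42.7, so W = 42.7·(cos -8.9°, sin -8.9°) = (42.19, -6.606). ∠TWL = 95.9°, so WL runs at -8.9° + (180° − 95.9°) = 75.20° from the x-axis; with |WL| = 34.9, L = W + 34.9·(cos 75.20°, sin 75.20°) = (51.10, 27.14). WL is perpendicular to LH; with |LH| = 13.5 on the left of WL, H = L + 13.5·(-0.9668, 0.2554) = (38.05, 30.58). Then |TH| = |H − T| = 48.82.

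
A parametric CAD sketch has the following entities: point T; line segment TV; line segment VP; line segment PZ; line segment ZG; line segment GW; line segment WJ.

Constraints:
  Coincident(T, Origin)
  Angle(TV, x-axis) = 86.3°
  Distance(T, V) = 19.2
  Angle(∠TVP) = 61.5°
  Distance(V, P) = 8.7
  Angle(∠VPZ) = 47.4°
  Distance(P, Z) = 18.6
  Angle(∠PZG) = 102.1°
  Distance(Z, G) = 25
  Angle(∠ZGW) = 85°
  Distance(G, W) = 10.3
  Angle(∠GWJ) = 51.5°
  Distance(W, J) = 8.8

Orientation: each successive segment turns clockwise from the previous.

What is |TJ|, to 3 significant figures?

30.6

∠ZGW = 85.0° gives GW at 22.3° from the x-axis; with |GW| = 10.3, W = (-11.3, 35.8). ∠GWJ = 51.5° gives WJ at -106° from the x-axis; with |WJ| = 8.8, J = (-13.7, 27.3). Then |TJ| = |J − T| = 30.6.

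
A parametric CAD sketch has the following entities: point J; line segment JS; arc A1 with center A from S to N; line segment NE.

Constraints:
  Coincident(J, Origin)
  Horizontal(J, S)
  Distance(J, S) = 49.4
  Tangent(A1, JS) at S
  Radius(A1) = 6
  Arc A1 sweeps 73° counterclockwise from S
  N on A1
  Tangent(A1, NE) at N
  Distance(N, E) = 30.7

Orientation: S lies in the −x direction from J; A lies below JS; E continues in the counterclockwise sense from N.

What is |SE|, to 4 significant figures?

36.68

J is at the origin; JS is horizontal with |JS| = 49.4 and S on the −x side, so S = (-49.40, 0.000). The tangent condition forces AS to be normal to JS, so A = S + (0, -6) = (-49.40, -6.000). On A1, S sits at bearing 90° from A; a 73° counterclockwise sweep puts N at bearing 163°, so N = A + 6.0·(cos 163°, sin 163°) = (-55.14, -4.246). Since A1 is tangent to NE there, AN ⟂ NE, so NE runs along (−sin 163°, cos 163°); with |NE| = 30.7, E = (-64.11, -33.60). Then |SE| = |E − S| = 36.68.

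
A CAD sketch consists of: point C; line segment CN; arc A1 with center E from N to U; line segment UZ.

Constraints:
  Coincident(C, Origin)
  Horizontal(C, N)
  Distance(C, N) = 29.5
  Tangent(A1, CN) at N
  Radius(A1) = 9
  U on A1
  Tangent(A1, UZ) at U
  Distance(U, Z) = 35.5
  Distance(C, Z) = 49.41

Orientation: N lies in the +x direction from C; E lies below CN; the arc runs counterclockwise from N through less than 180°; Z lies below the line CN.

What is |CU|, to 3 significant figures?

22.5

Checks: |EU| = 9.000 ✓; ∠(EU, UZ) = 90.00° ✓; |UZ| = 35.50 ✓; |CZ| = 49.41 ✓.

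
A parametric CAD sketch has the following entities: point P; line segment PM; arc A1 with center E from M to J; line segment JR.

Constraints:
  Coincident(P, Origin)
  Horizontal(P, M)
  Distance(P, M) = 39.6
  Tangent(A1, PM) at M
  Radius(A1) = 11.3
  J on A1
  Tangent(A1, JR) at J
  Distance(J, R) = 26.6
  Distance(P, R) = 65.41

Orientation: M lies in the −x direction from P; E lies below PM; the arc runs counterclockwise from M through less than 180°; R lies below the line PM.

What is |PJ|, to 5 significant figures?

51.695

P is at the origin; P and M share the same y with |PM| = 39.6 and M on the −x side, so M = (-39.600, 0.0000). Since A1 is tangent to PM there, EM ⟂ PM, so E = M + (0, -11.3) = (-39.600, -11.300). Since EJ ⟂ JR (tangency), |ER| = √(11.3² + 26.6²) = 28.901 regardless of where J sits on A1. So R lies on both circle(P, 65.41) and circle(E, 28.901); the below-PM intersection is R = (-54.616, -35.993). J is the foot of the tangent from R: J = (-50.782, -9.6711).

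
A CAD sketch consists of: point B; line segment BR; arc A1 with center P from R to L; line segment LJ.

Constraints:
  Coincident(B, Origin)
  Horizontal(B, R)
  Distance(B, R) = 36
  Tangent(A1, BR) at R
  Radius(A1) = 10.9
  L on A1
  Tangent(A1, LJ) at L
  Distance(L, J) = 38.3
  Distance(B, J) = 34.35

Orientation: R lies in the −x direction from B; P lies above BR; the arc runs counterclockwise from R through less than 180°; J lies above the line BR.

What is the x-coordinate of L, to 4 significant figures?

-27.46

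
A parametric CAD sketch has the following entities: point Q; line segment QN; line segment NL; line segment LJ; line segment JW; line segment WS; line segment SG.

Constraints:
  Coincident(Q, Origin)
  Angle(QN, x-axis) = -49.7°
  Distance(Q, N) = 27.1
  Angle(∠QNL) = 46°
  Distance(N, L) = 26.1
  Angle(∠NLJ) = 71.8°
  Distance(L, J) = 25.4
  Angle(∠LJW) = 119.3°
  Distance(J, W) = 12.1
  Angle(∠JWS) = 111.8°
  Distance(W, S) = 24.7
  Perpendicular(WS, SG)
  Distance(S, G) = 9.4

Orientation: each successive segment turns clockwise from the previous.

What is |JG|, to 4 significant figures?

29.25

Q is at the origin; QN runs at -49.7° with length 27.1, so N = (17.53, -20.67). ∠QNL = 46.0° gives NL at 176.3° from the x-axis; with |NL| = 26.1, L = (-8.518, -18.98). ∠NLJ = 71.8° gives LJ at 68.10° from the x-axis; with |LJ| = 25.4, J = (0.9563, 4.583). ∠LJW = 119.3° gives JW at 7.400° from the x-axis; with |JW| = 12.1, W = (12.96, 6.141). ∠JWS = 111.8° gives WS at -60.80° from the x-axis; with |WS| = 24.7, S = (25.01, -15.42). WS ⟂ SG, so SG runs at -150.8°; with |SG| = 9.4, G = (16.80, -20.01). Then |JG| = |G − J| = 29.25.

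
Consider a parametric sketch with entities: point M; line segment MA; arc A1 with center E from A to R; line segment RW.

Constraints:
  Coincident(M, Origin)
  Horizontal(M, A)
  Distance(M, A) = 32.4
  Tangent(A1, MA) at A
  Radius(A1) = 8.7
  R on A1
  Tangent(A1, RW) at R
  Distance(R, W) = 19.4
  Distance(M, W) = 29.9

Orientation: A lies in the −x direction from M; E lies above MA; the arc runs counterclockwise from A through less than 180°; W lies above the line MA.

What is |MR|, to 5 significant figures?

24.883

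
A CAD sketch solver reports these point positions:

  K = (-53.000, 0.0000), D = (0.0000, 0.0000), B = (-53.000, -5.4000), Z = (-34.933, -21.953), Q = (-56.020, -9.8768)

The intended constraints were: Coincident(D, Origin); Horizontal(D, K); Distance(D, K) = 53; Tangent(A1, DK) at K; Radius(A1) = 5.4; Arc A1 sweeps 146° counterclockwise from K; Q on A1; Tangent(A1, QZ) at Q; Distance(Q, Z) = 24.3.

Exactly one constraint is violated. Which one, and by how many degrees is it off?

Tangent(A1, QZ) at Q — off by 4.20°.

D = (0.00, 0.00) ✓; D.y = 0.00, K.y = 0.00 ✓; |DK| = 53.00 ✓; ∠(BK, KD) = 90.00° ✓; |BK| = 5.400 ✓; bearing(B→Q) − bearing(B→K) = 146.0° ✓; |BQ| = 5.400 ✓; ∠(BQ, QZ) = 85.80° ✗; |QZ| = 24.30 ✓.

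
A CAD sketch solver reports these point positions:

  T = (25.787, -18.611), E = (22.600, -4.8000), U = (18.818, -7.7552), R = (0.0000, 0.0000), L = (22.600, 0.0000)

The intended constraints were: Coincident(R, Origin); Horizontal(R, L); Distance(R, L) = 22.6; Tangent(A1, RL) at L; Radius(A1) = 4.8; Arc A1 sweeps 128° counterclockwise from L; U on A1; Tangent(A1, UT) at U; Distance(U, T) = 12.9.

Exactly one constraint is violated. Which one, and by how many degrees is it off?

Tangent(A1, UT) at U — off by 5.30°.

R = (0.00, 0.00) ✓; R.y = 0.00, L.y = 0.00 ✓; |RL| = 22.60 ✓; ∠(EL, LR) = 90.00° ✓; |EL| = 4.800 ✓; bearing(E→U) − bearing(E→L) = 128.0° ✓; |EU| = 4.800 ✓; ∠(EU, UT) = 95.30° ✗; |UT| = 12.90 ✓.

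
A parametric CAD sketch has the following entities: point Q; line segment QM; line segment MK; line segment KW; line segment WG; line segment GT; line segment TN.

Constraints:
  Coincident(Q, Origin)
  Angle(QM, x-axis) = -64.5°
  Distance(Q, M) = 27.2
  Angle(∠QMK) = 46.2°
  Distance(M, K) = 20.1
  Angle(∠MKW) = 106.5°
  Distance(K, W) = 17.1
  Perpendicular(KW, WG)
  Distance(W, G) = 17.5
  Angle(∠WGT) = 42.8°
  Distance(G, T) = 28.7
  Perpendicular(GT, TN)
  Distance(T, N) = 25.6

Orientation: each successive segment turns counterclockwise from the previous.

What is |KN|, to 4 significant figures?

26.60

Q is at the origin; QM runs at -64.5° with length 27.2, so M = (11.71, -24.55). ∠QMK = 46.2° gives MK at 69.30° from the x-axis; with |MK| = 20.1, K = (18.81, -5.748). ∠MKW = 106.5° gives KW at 142.8° from the x-axis; with |KW| = 17.1, W = (5.194, 4.591). KW is perpendicular to WG, so WG runs at -127.2°; with |WG| = 17.5, G = (-5.386, -9.349). ∠WGT = 42.8° gives GT at 10.00° from the x-axis; with |GT| = 28.7, T = (22.88, -4.365). GT is perpendicular to TN, so TN runs at 100.0°; with |TN| = 25.6, N = (18.43, 20.85). Then |KN| = |N − K| = 26.60.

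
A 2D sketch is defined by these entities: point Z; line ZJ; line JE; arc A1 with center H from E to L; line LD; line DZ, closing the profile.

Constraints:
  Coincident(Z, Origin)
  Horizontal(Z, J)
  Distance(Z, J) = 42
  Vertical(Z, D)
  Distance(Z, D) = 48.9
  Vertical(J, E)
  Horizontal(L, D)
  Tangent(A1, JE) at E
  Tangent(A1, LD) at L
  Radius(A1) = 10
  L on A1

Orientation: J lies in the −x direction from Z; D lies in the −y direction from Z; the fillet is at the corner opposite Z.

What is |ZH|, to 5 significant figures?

50.371

Z and D share the same x with |ZD| = 48.9 and D on the −y side, so D = (0.0000, -48.900). The virtual corner opposite Z is at (-42.000, -48.900). Tangency of A1 to JE means the radius HE is perpendicular to JE and A1 meets LD tangentially, so HL is at right angles to LD, with radius 10.0, so the center H sits 10.0 in from both sides at H = (-32.000, -38.900). Then |ZH| = |H − Z| = 50.371.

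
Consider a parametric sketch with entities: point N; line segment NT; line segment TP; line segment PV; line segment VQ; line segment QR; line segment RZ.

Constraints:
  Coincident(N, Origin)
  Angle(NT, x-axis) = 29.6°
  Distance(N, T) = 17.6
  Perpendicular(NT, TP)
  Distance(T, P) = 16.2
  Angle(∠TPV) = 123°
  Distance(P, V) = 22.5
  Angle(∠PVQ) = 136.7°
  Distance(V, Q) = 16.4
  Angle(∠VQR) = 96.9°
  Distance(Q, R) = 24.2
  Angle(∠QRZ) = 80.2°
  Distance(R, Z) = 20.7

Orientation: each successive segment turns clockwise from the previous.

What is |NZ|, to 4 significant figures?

7.389

∠VQR = 96.9° gives QR at 116.2° from the x-axis; with |QR| = 24.2, R = (-13.21, -9.075). ∠QRZ = 80.2° gives RZ at 16.40° from the x-axis; with |RZ| = 20.7, Z = (6.645, -3.231). Then |NZ| = |Z − N| = 7.389.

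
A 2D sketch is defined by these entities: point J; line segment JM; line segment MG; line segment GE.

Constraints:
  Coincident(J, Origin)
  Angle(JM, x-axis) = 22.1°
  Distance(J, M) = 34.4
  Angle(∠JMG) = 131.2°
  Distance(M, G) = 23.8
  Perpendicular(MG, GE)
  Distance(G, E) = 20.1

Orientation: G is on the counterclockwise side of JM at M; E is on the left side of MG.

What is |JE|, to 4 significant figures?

46.82

∠JMG = 131.2°, so MG runs at 22.1° + (180° − 131.2°) = 70.90° from the x-axis; with |MG| = 23.8, G = M + 23.8·(cos 70.90°, sin 70.90°) = (39.66, 35.43). MG ⟂ GE; with |GE| = 20.1 on the left of MG, E = G + 20.1·(-0.9449, 0.3272) = (20.67, 42.01). Then |JE| = |E − J| = 46.82.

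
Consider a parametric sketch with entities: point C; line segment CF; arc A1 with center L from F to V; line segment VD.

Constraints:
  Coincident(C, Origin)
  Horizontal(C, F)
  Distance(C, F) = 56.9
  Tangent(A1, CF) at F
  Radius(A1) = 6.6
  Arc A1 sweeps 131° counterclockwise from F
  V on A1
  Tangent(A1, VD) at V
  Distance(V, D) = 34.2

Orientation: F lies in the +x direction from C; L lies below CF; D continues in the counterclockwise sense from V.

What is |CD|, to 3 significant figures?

82.9

C is at the origin; CF is horizontal with |CF| = 56.9 and F on the +x side, so F = (56.9, 0.00). A1 meets CF tangentially, so LF is at right angles to CF, so L = F + (0, -6.6) = (56.9, -6.60). On A1, F sits at bearing 90° from L; a 131° counterclockwise sweep puts V at bearing 221°, so V = L + 6.6·(cos 221°, sin 221°) = (51.9, -10.9). Since A1 is tangent to VD there, LV ⟂ VD, so VD runs along (−sin 221°, cos 221°); with |VD| = 34.2, D = (74.4, -36.7). Then |CD| = |D − C| = 82.9.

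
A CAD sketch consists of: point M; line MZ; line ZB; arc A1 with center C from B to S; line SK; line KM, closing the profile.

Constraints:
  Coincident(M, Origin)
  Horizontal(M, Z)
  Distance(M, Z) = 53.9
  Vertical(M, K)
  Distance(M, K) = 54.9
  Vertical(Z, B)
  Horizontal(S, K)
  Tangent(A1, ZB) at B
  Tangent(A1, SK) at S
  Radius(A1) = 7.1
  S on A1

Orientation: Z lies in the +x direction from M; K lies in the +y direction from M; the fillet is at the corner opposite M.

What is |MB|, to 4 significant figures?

72.04

M is at the origin; MZ is horizontal with |MZ| = 53.9 and Z on the +x side, so Z = (53.90, 0.000). MK is vertical with |MK| = 54.9 and K on the +y side, so K = (0.000, 54.90). The virtual corner opposite M is at (53.90, 54.90). Tangency of A1 to ZB means the radius CB is perpendicular to ZB and since A1 is tangent to SK there, CS ⟂ SK, with radius 7.1, so the center C sits 7.1 in from both sides at C = (46.80, 47.80). That places the tangent points at B = (53.90, 47.80) on ZB and S = (46.80, 54.90) on SK. Then |MB| = |B − M| = 72.04.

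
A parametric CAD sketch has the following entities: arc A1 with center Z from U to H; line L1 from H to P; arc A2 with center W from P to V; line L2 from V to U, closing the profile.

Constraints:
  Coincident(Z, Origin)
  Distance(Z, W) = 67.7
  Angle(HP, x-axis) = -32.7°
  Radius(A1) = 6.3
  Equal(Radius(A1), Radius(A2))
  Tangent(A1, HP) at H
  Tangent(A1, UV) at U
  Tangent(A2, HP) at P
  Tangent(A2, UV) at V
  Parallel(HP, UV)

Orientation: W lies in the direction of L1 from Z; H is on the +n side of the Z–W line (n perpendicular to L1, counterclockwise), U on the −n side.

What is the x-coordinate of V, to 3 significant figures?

53.6

The slot axis is L1's direction at -32.7°, so u = (cos -32.7°, sin -32.7°) = (0.842, -0.540) and n = (−sin -32.7°, cos -32.7°) = (0.540, 0.842). Z is at the origin and W lies 67.7 along u from Z, so W = 67.7·u = (57.0, -36.6). Tangency of A1 to both parallel lines with radius 6.3 puts H and U at Z ± 6.3·n: H = (3.40, 5.30), U = (-3.40, -5.30). Equal radii place P and V the same way about W: P = W + 6.3·n = (60.4, -31.3), V = W − 6.3·n = (53.6, -41.9). So V.x = 53.6.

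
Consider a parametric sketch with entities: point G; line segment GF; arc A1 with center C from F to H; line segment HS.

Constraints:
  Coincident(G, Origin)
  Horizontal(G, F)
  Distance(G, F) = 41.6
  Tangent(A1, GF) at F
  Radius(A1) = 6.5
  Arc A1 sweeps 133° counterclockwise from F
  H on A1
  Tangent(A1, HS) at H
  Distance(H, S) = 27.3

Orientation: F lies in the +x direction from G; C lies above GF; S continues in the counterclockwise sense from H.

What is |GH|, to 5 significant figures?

47.626

G is at the origin; GF is horizontal with |GF| = 41.6 and F on the +x side, so F = (41.600, 0.0000). Tangency of A1 to GF means the radius CF is perpendicular to GF, so C = F + (0, 6.5) = (41.600, 6.5000). On A1, F sits at bearing -90° from C; a 133° counterclockwise sweep puts H at bearing 43°, so H = C + 6.5·(cos 43°, sin 43°) = (46.354, 10.933). Then |GH| = |H − G| = 47.626.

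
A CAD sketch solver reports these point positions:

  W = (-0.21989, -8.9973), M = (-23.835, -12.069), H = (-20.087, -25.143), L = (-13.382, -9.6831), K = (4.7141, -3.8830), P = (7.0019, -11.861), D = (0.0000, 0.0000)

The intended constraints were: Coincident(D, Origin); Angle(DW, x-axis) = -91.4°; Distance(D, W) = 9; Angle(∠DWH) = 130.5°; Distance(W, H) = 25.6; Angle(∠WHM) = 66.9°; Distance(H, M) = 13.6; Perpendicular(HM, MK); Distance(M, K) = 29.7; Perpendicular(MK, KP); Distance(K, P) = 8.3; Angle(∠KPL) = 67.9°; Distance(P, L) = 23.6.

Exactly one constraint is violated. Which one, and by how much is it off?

Distance(P, L) = 23.6 — off by 3.10.

D = (0.00, 0.00) ✓; DW at -91.40° ✓; |DW| = 9.000 ✓; ∠DWH = 130.5° ✓; |WH| = 25.60 ✓; ∠WHM = 66.90° ✓; |HM| = 13.60 ✓; ∠(HM, MK) = 90.00° ✓; |MK| = 29.70 ✓; ∠(MK, KP) = 90.00° ✓; |KP| = 8.300 ✓; ∠KPL = 67.90° ✓; |PL| = 20.50 ✗.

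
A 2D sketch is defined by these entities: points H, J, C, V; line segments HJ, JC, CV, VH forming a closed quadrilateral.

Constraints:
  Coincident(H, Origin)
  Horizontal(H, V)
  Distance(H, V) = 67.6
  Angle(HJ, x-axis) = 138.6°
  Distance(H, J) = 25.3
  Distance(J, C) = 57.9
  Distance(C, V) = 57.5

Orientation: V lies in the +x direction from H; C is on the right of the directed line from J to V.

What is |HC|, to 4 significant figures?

33.22

H is at the origin; H and V share the same y with |HV| = 67.6 and V in +x, so V = (67.6, 0). HJ runs at 138.6° with |HJ| = 25.3, so J = (-18.98, 16.73). C is determined by |JC| = 57.9 and |CV| = 57.5 together: it lies at the intersection of circle(J, 57.9) and circle(V, 57.5). With |JV| = 88.18, the foot of the radical line on JV is 44.35 from J and the perpendicular offset is √(57.9² − 44.35²) = 37.22. Taking the right-of-JV solution: C = (17.51, -28.23).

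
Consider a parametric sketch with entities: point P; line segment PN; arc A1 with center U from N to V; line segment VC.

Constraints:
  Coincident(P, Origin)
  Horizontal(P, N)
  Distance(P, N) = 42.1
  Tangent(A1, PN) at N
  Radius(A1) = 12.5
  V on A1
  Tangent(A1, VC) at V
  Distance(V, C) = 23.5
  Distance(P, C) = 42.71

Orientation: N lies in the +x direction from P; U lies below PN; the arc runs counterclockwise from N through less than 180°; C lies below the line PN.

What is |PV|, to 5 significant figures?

31.572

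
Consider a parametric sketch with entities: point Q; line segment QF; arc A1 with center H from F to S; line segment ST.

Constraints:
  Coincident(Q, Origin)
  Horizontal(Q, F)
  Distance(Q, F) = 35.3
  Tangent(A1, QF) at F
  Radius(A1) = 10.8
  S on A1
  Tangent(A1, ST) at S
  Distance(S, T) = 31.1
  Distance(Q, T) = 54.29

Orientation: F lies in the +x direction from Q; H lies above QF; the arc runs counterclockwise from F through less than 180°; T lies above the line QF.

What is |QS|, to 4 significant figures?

47.65

Checks: ∠(HF, FQ) = 90.00° ✓; |HS| = 10.80 ✓; ∠(HS, ST) = 90.00° ✓; |ST| = 31.10 ✓; |QT| = 54.29 ✓.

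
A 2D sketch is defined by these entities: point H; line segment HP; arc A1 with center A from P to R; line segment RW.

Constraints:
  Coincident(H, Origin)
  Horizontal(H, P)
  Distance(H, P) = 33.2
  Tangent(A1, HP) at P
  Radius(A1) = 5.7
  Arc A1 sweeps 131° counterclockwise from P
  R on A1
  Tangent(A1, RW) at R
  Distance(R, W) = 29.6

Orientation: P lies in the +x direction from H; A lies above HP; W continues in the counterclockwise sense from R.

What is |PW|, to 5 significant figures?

35.191

H is at the origin; HP is horizontal with |HP| = 33.2 and P on the +x side, so P = (33.200, 0.0000). Tangency of A1 to HP means the radius AP is perpendicular to HP, so A = P + (0, 5.7) = (33.200, 5.7000). On A1, P sits at bearing -90° from A; a 131° counterclockwise sweep puts R at bearing 41°, so R = A + 5.7·(cos 41°, sin 41°) = (37.502, 9.4395). The tangent condition forces AR to be normal to RW, so RW runs along (−sin 41°, cos 41°); with |RW| = 29.6, W = (18.082, 31.779). Then |PW| = |W − P| = 35.191.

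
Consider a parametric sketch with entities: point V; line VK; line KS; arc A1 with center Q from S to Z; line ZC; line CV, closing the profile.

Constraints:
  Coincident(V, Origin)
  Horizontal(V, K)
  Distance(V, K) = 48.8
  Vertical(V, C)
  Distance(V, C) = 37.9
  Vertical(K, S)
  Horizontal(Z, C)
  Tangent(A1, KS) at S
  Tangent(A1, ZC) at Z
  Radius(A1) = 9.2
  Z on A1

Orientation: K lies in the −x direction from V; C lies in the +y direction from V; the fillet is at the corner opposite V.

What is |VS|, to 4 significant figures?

56.61

V is at the origin; V and K share the same y with |VK| = 48.8 and K on the −x side, so K = (-48.80, 0.000). V and C share the same x with |VC| = 37.9 and C on the +y side, so C = (0.000, 37.90). The virtual corner opposite V is at (-48.80, 37.90). Since A1 is tangent to KS there, QS ⟂ KS and since A1 is tangent to ZC there, QZ ⟂ ZC, with radius 9.2, so the center Q sits 9.2 in from both sides at Q = (-39.60, 28.70). That places the tangent points at S = (-48.80, 28.70) on KS and Z = (-39.60, 37.90) on ZC. Then |VS| = |S − V| = 56.61.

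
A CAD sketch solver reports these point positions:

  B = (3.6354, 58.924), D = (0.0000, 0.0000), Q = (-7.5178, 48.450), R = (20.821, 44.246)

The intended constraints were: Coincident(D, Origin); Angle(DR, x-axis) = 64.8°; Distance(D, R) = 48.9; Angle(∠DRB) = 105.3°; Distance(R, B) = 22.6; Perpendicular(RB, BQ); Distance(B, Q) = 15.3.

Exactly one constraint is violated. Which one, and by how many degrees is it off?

Perpendicular(RB, BQ) — off by 6.30°.

D = (0.00, 0.00) ✓; DR at 64.80° ✓; |DR| = 48.90 ✓; ∠DRB = 105.3° ✓; |RB| = 22.60 ✓; ∠(RB, BQ) = 83.70° ✗; |BQ| = 15.30 ✓.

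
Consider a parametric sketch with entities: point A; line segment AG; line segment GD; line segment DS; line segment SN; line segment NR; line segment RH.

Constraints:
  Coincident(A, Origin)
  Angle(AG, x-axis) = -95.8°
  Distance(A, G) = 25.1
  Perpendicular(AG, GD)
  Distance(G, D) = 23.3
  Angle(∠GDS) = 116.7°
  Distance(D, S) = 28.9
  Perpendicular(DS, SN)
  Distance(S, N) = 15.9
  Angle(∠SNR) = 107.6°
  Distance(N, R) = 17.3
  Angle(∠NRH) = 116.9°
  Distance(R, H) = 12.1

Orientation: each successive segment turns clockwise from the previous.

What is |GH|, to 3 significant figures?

16.6

∠SNR = 107.6° gives NR at -51.5° from the x-axis; with |NR| = 17.3, R = (-10.4, -3.49). ∠NRH = 116.9° gives RH at -115° from the x-axis; with |RH| = 12.1, H = (-15.4, -14.5). Then |GH| = |H − G| = 16.6.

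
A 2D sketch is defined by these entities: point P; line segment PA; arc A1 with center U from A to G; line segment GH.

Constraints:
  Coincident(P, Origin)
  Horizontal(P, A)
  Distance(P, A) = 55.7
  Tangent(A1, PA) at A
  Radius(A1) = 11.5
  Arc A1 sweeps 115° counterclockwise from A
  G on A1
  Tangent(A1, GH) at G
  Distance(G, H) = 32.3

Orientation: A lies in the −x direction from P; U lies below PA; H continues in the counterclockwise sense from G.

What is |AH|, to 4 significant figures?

45.75

P is at the origin; PA is horizontal with |PA| = 55.7 and A on the −x side, so A = (-55.70, 0.000). The tangent condition forces UA to be normal to PA, so U = A + (0, -11.5) = (-55.70, -11.50). On A1, A sits at bearing 90° from U; a 115° counterclockwise sweep puts G at bearing 205°, so G = U + 11.5·(cos 205°, sin 205°) = (-66.12, -16.36). The tangent condition forces UG to be normal to GH, so GH runs along (−sin 205°, cos 205°); with |GH| = 32.3, H = (-52.47, -45.63). Then |AH| = |H − A| = 45.75.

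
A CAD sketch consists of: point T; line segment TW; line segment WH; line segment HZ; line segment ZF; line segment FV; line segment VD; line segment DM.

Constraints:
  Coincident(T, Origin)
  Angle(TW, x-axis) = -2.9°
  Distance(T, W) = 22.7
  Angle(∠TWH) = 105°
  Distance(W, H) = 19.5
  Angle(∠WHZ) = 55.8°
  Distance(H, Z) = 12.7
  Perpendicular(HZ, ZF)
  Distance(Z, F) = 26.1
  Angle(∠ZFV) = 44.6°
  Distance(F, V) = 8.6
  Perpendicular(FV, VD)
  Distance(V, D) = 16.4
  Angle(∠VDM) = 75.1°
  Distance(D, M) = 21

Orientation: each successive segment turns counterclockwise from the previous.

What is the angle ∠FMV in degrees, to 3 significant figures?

14.8°

T is at the origin; TW runs at -2.9° with length 22.7, so W = (22.7, -1.15). ∠TWH = 105.0° gives WH at 72.1° from the x-axis; with |WH| = 19.5, H = (28.7, 17.4). ∠WHZ = 55.8° gives HZ at -164° from the x-axis; with |HZ| = 12.7, Z = (16.5, 13.8). The perpendicularity gives ZF at right angles to HZ, so ZF runs at -73.7°; with |ZF| = 26.1, F = (23.8, -11.2). ∠ZFV = 44.6° gives FV at 61.7° from the x-axis; with |FV| = 8.6, V = (27.9, -3.64). FV is perpendicular to VD, so VD runs at 152°; with |VD| = 16.4, D = (13.4, 4.14). ∠VDM = 75.1° gives DM at -103° from the x-axis; with |DM| = 21.0, M = (8.57, -16.3). Then cos ∠FMV = MF·MV / (|MF||MV|), giving 14.8°.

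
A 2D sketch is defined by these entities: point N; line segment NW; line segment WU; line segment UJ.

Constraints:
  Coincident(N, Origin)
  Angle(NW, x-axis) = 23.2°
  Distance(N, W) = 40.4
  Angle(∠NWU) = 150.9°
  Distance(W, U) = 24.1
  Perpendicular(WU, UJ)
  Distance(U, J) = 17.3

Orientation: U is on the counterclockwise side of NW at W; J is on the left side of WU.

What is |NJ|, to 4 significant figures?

59.45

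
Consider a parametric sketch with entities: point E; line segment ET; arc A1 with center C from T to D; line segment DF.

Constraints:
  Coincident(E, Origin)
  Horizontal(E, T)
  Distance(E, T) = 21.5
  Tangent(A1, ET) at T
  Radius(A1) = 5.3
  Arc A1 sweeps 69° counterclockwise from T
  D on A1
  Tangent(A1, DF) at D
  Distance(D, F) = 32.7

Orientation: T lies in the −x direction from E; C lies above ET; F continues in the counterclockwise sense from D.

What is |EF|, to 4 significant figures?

34.27

E is at the origin; ET is horizontal with |ET| = 21.5 and T on the −x side, so T = (-21.50, 0.000). The tangent condition forces CT to be normal to ET, so C = T + (0, 5.3) = (-21.50, 5.300). On A1, T sits at bearing -90° from C; a 69° counterclockwise sweep puts D at bearing -21°, so D = C + 5.3·(cos -21°, sin -21°) = (-16.55, 3.401). Tangency of A1 to DF means the radius CD is perpendicular to DF, so DF runs along (−sin -21°, cos -21°); with |DF| = 32.7, F = (-4.833, 33.93). Then |EF| = |F − E| = 34.27.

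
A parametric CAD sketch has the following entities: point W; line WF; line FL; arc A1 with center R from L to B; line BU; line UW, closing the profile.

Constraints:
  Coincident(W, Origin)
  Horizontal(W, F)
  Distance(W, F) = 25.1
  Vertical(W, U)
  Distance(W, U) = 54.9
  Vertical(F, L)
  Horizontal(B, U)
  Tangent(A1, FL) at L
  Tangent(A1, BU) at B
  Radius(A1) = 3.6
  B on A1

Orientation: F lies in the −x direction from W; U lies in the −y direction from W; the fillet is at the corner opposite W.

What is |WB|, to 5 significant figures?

58.960

W is at the origin; WF is horizontal with |WF| = 25.1 and F on the −x side, so F = (-25.100, 0.0000). WU is vertical with |WU| = 54.9 and U on the −y side, so U = (0.0000, -54.900). The virtual corner opposite W is at (-25.100, -54.900). A1 meets FL tangentially, so RL is at right angles to FL and the tangent condition forces RB to be normal to BU, with radius 3.6, so the center R sits 3.6 in from both sides at R = (-21.500, -51.300). That places the tangent points at L = (-25.100, -51.300) on FL and B = (-21.500, -54.900) on BU. Then |WB| = |B − W| = 58.960.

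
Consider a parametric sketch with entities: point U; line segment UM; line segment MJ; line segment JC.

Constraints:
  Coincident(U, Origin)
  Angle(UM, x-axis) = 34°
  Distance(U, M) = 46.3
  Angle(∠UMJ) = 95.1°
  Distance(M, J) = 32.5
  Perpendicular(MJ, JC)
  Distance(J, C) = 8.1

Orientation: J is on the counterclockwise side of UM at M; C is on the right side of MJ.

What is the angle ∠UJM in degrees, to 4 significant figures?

51.55°

U is at the origin; UM runs at 34.0° with length 46.3, so M = 46.3·(cos 34.0°, sin 34.0°) = (38.38, 25.89). ∠UMJ = 95.1°, so MJ runs at 34.0° + (180° − 95.1°) = 118.9° from the x-axis; with |MJ| = 32.5, J = M + 32.5·(cos 118.9°, sin 118.9°) = (22.68, 54.34). Then cos ∠UJM = JU·JM / (|JU||JM|), giving 51.55°.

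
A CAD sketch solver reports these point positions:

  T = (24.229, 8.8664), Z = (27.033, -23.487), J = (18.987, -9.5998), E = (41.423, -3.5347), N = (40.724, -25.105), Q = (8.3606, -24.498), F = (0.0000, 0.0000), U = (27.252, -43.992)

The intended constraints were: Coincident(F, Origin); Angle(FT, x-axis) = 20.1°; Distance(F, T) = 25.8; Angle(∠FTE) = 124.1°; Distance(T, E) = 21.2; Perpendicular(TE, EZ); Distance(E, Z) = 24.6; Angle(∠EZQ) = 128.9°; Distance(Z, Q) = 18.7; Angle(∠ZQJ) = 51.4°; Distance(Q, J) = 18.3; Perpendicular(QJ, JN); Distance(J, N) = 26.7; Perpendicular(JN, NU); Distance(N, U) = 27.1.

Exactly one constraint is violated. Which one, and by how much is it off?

Distance(N, U) = 27.1 — off by 3.90.

F = (0.00, 0.00) ✓; FT at 20.10° ✓; |FT| = 25.80 ✓; ∠FTE = 124.1° ✓; |TE| = 21.20 ✓; ∠(TE, EZ) = 90.00° ✓; |EZ| = 24.60 ✓; ∠EZQ = 128.9° ✓; |ZQ| = 18.70 ✓; ∠ZQJ = 51.40° ✓; |QJ| = 18.30 ✓; ∠(QJ, JN) = 90.00° ✓; |JN| = 26.70 ✓; ∠(JN, NU) = 90.00° ✓; |NU| = 23.20 ✗.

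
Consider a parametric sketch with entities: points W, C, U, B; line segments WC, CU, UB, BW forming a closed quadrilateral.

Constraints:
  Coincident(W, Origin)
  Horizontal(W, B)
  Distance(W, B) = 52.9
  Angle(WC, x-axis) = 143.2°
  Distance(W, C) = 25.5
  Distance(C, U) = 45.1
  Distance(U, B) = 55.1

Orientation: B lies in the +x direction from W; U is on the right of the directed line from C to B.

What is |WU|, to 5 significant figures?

23.478

W is at the origin; WB is horizontal with |WB| = 52.9 and B in +x, so B = (52.9, 0). WC runs at 143.2° with |WC| = 25.5, so C = (-20.419, 15.275). U is determined by |CU| = 45.1 and |UB| = 55.1 together: it lies at the intersection of circle(C, 45.1) and circle(B, 55.1). With |CB| = 74.893, the foot of the radical line on CB is 30.757 from C and the perpendicular offset is √(45.1² − 30.757²) = 32.985. Taking the right-of-CB solution: U = (2.9641, -23.290).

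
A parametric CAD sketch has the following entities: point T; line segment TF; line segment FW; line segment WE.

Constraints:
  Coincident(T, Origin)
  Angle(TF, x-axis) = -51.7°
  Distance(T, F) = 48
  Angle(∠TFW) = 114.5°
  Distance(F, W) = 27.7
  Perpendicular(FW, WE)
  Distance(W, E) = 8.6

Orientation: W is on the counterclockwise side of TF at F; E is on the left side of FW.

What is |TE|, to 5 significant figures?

59.133

T is at the origin; TF runs at -51.7° with length 48.0, so F = 48.0·(cos -51.7°, sin -51.7°) = (29.749, -37.669). ∠TFW = 114.5°, so FW runs at -51.7° + (180° − 114.5°) = 13.800° from the x-axis; with |FW| = 27.7, W = F + 27.7·(cos 13.800°, sin 13.800°) = (56.650, -31.062). FW ⟂ WE; with |WE| = 8.6 on the left of FW, E = W + 8.6·(-0.23853, 0.97113) = (54.598, -22.710). Then |TE| = |E − T| = 59.133.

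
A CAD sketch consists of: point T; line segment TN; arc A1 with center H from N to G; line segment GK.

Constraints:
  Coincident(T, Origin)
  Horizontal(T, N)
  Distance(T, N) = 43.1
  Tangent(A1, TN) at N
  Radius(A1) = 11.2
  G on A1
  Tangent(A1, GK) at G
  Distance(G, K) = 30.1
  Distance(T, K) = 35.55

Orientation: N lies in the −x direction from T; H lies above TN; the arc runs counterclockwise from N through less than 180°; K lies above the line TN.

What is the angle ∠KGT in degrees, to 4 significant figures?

67.04°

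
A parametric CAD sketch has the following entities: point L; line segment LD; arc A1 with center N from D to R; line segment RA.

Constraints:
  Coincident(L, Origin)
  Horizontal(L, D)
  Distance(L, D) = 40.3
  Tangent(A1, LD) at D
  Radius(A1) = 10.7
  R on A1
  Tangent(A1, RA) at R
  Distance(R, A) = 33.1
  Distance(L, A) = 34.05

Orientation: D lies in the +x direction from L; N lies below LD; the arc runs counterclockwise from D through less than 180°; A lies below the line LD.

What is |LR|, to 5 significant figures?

31.867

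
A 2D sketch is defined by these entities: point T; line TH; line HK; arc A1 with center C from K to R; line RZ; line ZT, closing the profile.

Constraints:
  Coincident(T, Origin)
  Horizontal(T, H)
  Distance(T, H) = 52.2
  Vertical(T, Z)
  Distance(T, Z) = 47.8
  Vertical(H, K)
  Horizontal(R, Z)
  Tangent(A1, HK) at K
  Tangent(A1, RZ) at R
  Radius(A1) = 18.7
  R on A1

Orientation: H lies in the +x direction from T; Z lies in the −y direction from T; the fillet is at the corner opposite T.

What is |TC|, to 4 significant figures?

44.37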